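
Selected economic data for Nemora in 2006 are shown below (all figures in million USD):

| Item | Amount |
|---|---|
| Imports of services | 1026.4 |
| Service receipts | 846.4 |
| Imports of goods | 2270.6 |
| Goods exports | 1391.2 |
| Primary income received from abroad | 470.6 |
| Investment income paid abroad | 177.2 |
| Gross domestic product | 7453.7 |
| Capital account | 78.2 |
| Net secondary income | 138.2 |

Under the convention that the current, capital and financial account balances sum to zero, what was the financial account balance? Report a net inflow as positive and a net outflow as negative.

549.6

Goods balance = 1391.2 - 2270.6 = -879.4
Services balance = 846.4 - 1026.4 = -180.0
Trade balance (goods + services) = -879.4 + (-180.0) = -1059.4
Net primary income = 470.6 - 177.2 = 293.4
Net secondary income = 138.2
Current account = -1059.4 + 293.4 + 138.2 = -627.8
Financial account = -(-627.8 + 78.2) = 549.6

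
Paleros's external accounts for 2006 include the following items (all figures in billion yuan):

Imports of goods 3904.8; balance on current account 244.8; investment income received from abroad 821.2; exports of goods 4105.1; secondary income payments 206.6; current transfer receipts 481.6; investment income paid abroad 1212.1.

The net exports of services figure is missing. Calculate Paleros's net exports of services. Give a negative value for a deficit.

160.4

Current account = goods balance + services balance + net primary income + net secondary income
Sum of the known components = 84.4
Net exports of services = CA - (known components) = 244.8 - 84.4 = 160.4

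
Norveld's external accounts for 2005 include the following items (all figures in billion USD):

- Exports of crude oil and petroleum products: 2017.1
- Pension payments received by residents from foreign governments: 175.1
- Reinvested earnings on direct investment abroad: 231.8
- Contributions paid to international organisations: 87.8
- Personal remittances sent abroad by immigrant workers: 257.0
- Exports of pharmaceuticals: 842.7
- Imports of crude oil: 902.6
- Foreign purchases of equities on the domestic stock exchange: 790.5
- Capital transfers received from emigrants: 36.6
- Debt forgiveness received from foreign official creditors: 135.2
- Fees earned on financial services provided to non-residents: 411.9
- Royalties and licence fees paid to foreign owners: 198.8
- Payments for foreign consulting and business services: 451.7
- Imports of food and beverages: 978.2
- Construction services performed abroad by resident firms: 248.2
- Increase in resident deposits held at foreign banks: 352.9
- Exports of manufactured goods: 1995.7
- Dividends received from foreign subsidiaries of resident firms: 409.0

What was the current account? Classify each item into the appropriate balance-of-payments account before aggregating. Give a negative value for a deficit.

3455.4

Goods: -902.6 + 842.7 + 1995.7 + 2017.1 - 978.2 = 2974.7
Services: 411.9 - 198.8 + 248.2 - 451.7 = 9.6
Primary income: 409.0 + 231.8 = 640.8
Secondary income: -257.0 - 87.8 + 175.1 = -169.7
Current account = 2974.7 + 9.6 + 640.8 + (-169.7) = 3455.4
(Excluded from the current account — financial account: foreign purchases of equities on the domestic stock exchange 790.5, increase in resident deposits held at foreign banks 352.9; capital account: capital transfers received from emigrants 36.6, debt forgiveness received from foreign official creditors 135.2.)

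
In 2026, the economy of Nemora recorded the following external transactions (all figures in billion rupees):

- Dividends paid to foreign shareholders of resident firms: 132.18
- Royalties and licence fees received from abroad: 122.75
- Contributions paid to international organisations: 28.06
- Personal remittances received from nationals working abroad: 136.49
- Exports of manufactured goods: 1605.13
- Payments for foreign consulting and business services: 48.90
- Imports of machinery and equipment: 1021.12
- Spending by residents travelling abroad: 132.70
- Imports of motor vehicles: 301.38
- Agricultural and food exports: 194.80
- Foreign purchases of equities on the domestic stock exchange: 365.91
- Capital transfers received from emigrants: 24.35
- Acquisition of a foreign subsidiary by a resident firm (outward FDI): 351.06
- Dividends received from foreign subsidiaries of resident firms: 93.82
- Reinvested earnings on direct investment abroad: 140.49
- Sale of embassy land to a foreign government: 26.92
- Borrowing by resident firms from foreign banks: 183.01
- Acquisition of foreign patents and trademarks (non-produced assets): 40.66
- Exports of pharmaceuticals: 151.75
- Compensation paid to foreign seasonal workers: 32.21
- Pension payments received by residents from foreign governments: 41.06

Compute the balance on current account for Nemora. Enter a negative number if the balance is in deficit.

789.74

Goods: 151.75 - 1021.12 + 1605.13 - 301.38 + 194.80 = 629.18
Services: -48.90 - 132.70 + 122.75 = -58.85
Primary income: 93.82 + 140.49 - 132.18 - 32.21 = 69.92
Secondary income: 41.06 + 136.49 - 28.06 = 149.49
Current account = 629.18 + (-58.85) + 69.92 + 149.49 = 789.74
(Excluded from the current account — financial account: foreign purchases of equities on the domestic stock exchange 365.91, acquisition of a foreign subsidiary by a resident firm (outward FDI) 351.06, borrowing by resident firms from foreign banks 183.01; capital account: capital transfers received from emigrants 24.35, sale of embassy land to a foreign government 26.92, acquisition of foreign patents and trademarks (non-produced assets) 40.66.)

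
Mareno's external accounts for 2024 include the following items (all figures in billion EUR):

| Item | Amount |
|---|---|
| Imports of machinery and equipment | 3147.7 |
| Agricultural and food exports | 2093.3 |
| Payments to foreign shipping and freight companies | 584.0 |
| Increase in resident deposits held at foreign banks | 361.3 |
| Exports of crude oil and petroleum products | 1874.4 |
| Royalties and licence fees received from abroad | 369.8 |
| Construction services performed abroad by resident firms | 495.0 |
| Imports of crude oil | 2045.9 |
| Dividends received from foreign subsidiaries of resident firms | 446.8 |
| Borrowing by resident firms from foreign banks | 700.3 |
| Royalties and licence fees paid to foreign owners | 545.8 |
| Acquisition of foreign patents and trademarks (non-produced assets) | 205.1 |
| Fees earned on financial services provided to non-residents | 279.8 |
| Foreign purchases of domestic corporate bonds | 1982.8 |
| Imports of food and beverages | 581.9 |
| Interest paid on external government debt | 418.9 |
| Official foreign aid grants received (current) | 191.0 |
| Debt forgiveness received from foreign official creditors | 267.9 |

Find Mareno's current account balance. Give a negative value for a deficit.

Goods: 2093.3 - 2045.9 - 3147.7 - 581.9 + 1874.4 = -1807.8
Services: 495.0 - 584.0 + 369.8 - 545.8 + 279.8 = 14.8
Primary income: -418.9 + 446.8 = 27.9
Secondary income: 191.0
Current account = (-1807.8) + 14.8 + 27.9 + 191.0 = -1574.1
(Excluded from the current account — financial account: increase in resident deposits held at foreign banks 361.3, borrowing by resident firms from foreign banks 700.3, foreign purchases of domestic corporate bonds 1982.8; capital account: acquisition of foreign patents and trademarks (non-produced assets) 205.1, debt forgiveness received from foreign official creditors 267.9.)

-1574.1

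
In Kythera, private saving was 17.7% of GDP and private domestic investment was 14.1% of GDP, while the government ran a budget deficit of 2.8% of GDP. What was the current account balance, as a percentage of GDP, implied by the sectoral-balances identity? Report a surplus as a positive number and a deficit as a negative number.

0.8

By the sectoral-balances identity, CA = (S_private - I) + (T - G).
Private balance = 17.7 - 14.1 = 3.6
Government balance (T - G) = -2.8
CA = 3.6 + (-2.8) = 0.8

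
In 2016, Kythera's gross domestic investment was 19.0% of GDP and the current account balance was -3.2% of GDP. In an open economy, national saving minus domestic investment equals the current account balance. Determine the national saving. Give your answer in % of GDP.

S = I + CA = 19.0 + (-3.2) = 15.8

15.8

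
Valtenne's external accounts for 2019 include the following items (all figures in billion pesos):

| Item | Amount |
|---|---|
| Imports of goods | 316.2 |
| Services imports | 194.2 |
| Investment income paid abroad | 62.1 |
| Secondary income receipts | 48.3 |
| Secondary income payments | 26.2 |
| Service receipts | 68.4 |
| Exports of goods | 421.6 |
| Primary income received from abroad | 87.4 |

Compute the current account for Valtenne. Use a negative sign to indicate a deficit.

27.0

Goods balance = 421.6 - 316.2 = 105.4
Services balance = 68.4 - 194.2 = -125.8
Trade balance (goods + services) = 105.4 + (-125.8) = -20.4
Net primary income = 87.4 - 62.1 = 25.3
Net secondary income = 48.3 - 26.2 = 22.1
Current account = -20.4 + 25.3 + 22.1 = 27.0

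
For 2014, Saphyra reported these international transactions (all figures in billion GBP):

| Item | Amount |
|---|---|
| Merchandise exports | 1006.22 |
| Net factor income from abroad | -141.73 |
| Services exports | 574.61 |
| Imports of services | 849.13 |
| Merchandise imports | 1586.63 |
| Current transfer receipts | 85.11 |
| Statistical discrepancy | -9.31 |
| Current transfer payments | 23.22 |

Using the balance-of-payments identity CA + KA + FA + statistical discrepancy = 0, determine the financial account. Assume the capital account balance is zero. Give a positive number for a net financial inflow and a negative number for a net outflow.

944.08

Goods balance = 1006.22 - 1586.63 = -580.41
Services balance = 574.61 - 849.13 = -274.52
Trade balance (goods + services) = -580.41 + (-274.52) = -854.93
Net primary income = -141.73
Net secondary income = 85.11 - 23.22 = 61.89
Current account = -854.93 + (-141.73) + 61.89 = -934.77
Financial account = -(-934.77 + (-9.31)) = 944.08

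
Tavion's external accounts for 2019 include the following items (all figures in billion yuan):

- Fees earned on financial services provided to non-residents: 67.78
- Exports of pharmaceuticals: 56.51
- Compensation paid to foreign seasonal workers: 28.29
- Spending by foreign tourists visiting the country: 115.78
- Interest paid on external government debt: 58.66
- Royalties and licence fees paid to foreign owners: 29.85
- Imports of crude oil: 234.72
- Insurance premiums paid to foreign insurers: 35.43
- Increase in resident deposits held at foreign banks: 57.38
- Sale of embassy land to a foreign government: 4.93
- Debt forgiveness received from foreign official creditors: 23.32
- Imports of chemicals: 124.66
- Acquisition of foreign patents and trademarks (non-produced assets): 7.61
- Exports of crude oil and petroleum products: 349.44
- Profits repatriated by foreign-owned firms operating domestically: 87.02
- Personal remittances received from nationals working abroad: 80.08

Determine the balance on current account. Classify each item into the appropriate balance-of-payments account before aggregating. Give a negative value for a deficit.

70.96

Goods: 56.51 + 349.44 - 234.72 - 124.66 = 46.57
Services: -29.85 + 67.78 + 115.78 - 35.43 = 118.28
Primary income: -87.02 - 28.29 - 58.66 = -173.97
Secondary income: 80.08
Current account = 46.57 + 118.28 + (-173.97) + 80.08 = 70.96
(Excluded from the current account — financial account: increase in resident deposits held at foreign banks 57.38; capital account: sale of embassy land to a foreign government 4.93, debt forgiveness received from foreign official creditors 23.32, acquisition of foreign patents and trademarks (non-produced assets) 7.61.)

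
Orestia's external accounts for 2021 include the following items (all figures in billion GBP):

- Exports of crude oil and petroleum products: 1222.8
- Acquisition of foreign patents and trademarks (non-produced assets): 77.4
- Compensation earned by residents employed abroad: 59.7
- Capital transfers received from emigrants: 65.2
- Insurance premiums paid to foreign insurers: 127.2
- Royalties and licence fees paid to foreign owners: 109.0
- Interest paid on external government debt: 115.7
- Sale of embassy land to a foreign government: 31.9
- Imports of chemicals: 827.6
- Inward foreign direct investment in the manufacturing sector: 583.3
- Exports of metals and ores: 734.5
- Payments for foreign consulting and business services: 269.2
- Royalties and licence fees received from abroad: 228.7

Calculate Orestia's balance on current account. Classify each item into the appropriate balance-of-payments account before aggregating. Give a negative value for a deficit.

797.0

Goods: 1222.8 - 827.6 + 734.5 = 1129.7
Services: -127.2 - 269.2 - 109.0 + 228.7 = -276.7
Primary income: 59.7 - 115.7 = -56.0
Current account = 1129.7 + (-276.7) + (-56.0) = 797.0
(Excluded from the current account — capital account: acquisition of foreign patents and trademarks (non-produced assets) 77.4, capital transfers received from emigrants 65.2, sale of embassy land to a foreign government 31.9; financial account: inward foreign direct investment in the manufacturing sector 583.3.)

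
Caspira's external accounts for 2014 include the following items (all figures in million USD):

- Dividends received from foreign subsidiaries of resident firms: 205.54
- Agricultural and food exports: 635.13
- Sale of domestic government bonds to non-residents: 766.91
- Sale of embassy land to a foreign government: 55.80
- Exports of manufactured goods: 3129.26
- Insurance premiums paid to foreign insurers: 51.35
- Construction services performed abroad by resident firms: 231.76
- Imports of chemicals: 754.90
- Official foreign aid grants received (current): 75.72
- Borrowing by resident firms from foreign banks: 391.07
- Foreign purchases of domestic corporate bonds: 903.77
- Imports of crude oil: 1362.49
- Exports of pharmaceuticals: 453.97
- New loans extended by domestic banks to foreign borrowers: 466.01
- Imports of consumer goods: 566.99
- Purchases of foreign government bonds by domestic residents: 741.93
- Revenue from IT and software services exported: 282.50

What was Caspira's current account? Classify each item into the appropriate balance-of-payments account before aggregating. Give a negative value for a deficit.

2278.15

Goods: -1362.49 + 453.97 - 566.99 - 754.90 + 3129.26 + 635.13 = 1533.98
Services: -51.35 + 282.50 + 231.76 = 462.91
Primary income: 205.54
Secondary income: 75.72
Current account = 1533.98 + 462.91 + 205.54 + 75.72 = 2278.15
(Excluded from the current account — financial account: sale of domestic government bonds to non-residents 766.91, borrowing by resident firms from foreign banks 391.07, foreign purchases of domestic corporate bonds 903.77, new loans extended by domestic banks to foreign borrowers 466.01, purchases of foreign government bonds by domestic residents 741.93; capital account: sale of embassy land to a foreign government 55.80.)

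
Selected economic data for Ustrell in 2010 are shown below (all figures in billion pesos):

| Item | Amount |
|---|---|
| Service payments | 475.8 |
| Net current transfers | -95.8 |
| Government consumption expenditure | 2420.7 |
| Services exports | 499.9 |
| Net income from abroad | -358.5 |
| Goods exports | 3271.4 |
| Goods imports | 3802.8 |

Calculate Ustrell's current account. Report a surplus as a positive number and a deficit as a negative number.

-961.6

Goods balance = 3271.4 - 3802.8 = -531.4
Services balance = 499.9 - 475.8 = 24.1
Trade balance (goods + services) = -531.4 + 24.1 = -507.3
Net primary income = -358.5
Net secondary income = -95.8
Current account = -507.3 + (-358.5) + (-95.8) = -961.6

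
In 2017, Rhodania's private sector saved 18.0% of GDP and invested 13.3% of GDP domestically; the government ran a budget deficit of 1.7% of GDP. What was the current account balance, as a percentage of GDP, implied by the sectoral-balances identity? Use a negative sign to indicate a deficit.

By the sectoral-balances identity, CA = (S_private - I) + (T - G).
Private balance = 18.0 - 13.3 = 4.7
Government balance (T - G) = -1.7
CA = 4.7 + (-1.7) = 3.0

3.0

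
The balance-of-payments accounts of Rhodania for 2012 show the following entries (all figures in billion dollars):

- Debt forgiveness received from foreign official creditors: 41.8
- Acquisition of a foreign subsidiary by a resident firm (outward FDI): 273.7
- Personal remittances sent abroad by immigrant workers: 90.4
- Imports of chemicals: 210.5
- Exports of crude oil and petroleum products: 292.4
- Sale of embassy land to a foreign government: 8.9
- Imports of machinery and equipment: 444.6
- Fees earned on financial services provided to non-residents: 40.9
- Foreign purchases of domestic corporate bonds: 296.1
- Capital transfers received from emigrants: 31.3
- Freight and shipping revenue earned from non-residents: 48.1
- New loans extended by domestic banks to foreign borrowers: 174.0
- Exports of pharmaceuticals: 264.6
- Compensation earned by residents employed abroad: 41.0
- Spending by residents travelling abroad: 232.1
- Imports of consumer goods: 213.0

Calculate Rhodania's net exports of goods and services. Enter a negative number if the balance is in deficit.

Goods: -213.0 - 444.6 + 264.6 + 292.4 - 210.5 = -311.1
Services: 40.9 - 232.1 + 48.1 = -143.1
Trade balance = -311.1 + (-143.1) = -454.2
(Excluded from the trade balance — capital account: debt forgiveness received from foreign official creditors 41.8, sale of embassy land to a foreign government 8.9, capital transfers received from emigrants 31.3; financial account: acquisition of a foreign subsidiary by a resident firm (outward FDI) 273.7, foreign purchases of domestic corporate bonds 296.1, new loans extended by domestic banks to foreign borrowers 174.0; secondary income: personal remittances sent abroad by immigrant workers 90.4; primary income: compensation earned by residents employed abroad 41.0.)

-454.2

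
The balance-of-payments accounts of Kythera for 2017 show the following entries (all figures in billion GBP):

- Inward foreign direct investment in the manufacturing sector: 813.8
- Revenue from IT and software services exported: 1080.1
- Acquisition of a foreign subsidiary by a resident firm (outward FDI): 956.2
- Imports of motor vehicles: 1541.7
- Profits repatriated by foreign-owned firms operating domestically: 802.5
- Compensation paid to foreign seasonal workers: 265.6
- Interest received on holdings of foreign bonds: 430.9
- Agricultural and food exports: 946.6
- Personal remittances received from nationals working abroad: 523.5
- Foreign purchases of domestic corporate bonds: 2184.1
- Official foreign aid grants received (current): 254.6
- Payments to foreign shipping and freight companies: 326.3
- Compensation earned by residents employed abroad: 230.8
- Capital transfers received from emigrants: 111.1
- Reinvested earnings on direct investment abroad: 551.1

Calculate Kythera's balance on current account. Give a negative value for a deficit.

Goods: 946.6 - 1541.7 = -595.1
Services: -326.3 + 1080.1 = 753.8
Primary income: 551.1 - 802.5 + 430.9 + 230.8 - 265.6 = 144.7
Secondary income: 254.6 + 523.5 = 778.1
Current account = (-595.1) + 753.8 + 144.7 + 778.1 = 1081.5
(Excluded from the current account — financial account: inward foreign direct investment in the manufacturing sector 813.8, acquisition of a foreign subsidiary by a resident firm (outward FDI) 956.2, foreign purchases of domestic corporate bonds 2184.1; capital account: capital transfers received from emigrants 111.1.)

1081.5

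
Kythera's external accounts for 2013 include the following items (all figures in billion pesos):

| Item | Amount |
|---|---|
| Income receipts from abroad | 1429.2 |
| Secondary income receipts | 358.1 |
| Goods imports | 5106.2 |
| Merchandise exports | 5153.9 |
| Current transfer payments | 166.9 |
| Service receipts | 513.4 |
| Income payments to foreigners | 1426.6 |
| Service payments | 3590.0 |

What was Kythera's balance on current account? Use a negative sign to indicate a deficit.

Goods balance = 5153.9 - 5106.2 = 47.7
Services balance = 513.4 - 3590.0 = -3076.6
Trade balance (goods + services) = 47.7 + (-3076.6) = -3028.9
Net primary income = 1429.2 - 1426.6 = 2.6
Net secondary income = 358.1 - 166.9 = 191.2
Current account = -3028.9 + 2.6 + 191.2 = -2835.1

-2835.1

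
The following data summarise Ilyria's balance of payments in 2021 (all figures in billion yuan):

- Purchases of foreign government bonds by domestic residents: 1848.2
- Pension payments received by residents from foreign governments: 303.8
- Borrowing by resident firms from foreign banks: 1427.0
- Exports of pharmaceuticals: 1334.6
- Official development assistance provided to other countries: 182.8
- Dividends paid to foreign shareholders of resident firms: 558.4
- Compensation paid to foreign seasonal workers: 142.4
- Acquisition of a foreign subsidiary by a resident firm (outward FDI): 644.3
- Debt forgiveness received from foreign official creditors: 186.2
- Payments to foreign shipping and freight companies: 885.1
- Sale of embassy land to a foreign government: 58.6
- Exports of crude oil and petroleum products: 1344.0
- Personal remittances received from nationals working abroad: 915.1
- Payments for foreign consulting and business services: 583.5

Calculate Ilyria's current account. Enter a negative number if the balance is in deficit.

1545.3

Goods: 1334.6 + 1344.0 = 2678.6
Services: -885.1 - 583.5 = -1468.6
Primary income: -142.4 - 558.4 = -700.8
Secondary income: 303.8 + 915.1 - 182.8 = 1036.1
Current account = 2678.6 + (-1468.6) + (-700.8) + 1036.1 = 1545.3
(Excluded from the current account — financial account: purchases of foreign government bonds by domestic residents 1848.2, borrowing by resident firms from foreign banks 1427.0, acquisition of a foreign subsidiary by a resident firm (outward FDI) 644.3; capital account: debt forgiveness received from foreign official creditors 186.2, sale of embassy land to a foreign government 58.6.)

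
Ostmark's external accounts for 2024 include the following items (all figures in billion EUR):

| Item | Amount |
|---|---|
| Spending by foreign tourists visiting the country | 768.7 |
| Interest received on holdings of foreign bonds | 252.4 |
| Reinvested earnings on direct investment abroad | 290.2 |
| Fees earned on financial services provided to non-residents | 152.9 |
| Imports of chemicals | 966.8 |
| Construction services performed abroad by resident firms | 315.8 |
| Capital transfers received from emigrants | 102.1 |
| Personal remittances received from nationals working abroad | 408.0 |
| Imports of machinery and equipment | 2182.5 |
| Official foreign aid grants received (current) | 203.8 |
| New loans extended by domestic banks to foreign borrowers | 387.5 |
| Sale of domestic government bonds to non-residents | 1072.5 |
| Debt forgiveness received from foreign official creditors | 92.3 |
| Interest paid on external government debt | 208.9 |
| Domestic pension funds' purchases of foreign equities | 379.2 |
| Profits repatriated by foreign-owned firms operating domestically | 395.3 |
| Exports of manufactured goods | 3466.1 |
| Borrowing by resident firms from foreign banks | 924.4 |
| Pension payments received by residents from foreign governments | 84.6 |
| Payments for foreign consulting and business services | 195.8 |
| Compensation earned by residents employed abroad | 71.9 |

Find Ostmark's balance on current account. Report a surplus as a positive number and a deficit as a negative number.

2065.1

Goods: -966.8 - 2182.5 + 3466.1 = 316.8
Services: -195.8 + 152.9 + 315.8 + 768.7 = 1041.6
Primary income: 71.9 + 252.4 - 208.9 - 395.3 + 290.2 = 10.3
Secondary income: 408.0 + 84.6 + 203.8 = 696.4
Current account = 316.8 + 1041.6 + 10.3 + 696.4 = 2065.1
(Excluded from the current account — capital account: capital transfers received from emigrants 102.1, debt forgiveness received from foreign official creditors 92.3; financial account: new loans extended by domestic banks to foreign borrowers 387.5, sale of domestic government bonds to non-residents 1072.5, domestic pension funds' purchases of foreign equities 379.2, borrowing by resident firms from foreign banks 924.4.)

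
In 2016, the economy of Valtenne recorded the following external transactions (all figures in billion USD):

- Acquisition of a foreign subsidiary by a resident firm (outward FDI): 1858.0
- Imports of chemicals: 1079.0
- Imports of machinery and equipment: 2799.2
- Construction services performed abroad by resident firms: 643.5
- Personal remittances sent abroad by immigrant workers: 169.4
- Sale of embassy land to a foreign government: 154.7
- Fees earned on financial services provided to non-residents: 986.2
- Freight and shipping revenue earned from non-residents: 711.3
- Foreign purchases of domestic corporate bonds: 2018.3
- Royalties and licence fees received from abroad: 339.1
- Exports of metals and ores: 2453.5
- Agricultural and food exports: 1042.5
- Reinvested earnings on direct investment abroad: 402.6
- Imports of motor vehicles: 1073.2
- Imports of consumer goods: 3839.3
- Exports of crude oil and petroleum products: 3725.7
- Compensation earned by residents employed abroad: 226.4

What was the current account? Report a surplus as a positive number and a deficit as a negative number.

1570.7

Goods: -1079.0 + 3725.7 + 2453.5 - 2799.2 - 1073.2 - 3839.3 + 1042.5 = -1569.0
Services: 643.5 + 339.1 + 986.2 + 711.3 = 2680.1
Primary income: 402.6 + 226.4 = 629.0
Secondary income: -169.4
Current account = (-1569.0) + 2680.1 + 629.0 + (-169.4) = 1570.7
(Excluded from the current account — financial account: acquisition of a foreign subsidiary by a resident firm (outward FDI) 1858.0, foreign purchases of domestic corporate bonds 2018.3; capital account: sale of embassy land to a foreign government 154.7.)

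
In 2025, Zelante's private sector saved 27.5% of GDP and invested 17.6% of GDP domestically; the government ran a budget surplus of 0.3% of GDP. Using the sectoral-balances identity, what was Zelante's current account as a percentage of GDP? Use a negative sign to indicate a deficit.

10.2

By the sectoral-balances identity, CA = (S_private - I) + (T - G).
Private balance = 27.5 - 17.6 = 9.9
Government balance (T - G) = 0.3
CA = 9.9 + 0.3 = 10.2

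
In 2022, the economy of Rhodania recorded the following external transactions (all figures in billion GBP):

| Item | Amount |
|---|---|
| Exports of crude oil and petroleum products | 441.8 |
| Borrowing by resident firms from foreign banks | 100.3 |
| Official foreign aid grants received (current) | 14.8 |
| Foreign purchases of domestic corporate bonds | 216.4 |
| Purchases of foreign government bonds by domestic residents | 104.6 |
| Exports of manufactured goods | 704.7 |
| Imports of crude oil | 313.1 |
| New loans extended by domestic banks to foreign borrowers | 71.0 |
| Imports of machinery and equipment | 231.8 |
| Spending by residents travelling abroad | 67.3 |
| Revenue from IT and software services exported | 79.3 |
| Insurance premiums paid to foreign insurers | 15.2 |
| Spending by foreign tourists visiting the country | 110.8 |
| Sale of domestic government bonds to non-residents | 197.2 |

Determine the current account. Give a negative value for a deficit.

724.0

Goods: 704.7 - 231.8 - 313.1 + 441.8 = 601.6
Services: 110.8 + 79.3 - 15.2 - 67.3 = 107.6
Secondary income: 14.8
Current account = 601.6 + 107.6 + 14.8 = 724.0
(Excluded from the current account — financial account: borrowing by resident firms from foreign banks 100.3, foreign purchases of domestic corporate bonds 216.4, purchases of foreign government bonds by domestic residents 104.6, new loans extended by domestic banks to foreign borrowers 71.0, sale of domestic government bonds to non-residents 197.2.)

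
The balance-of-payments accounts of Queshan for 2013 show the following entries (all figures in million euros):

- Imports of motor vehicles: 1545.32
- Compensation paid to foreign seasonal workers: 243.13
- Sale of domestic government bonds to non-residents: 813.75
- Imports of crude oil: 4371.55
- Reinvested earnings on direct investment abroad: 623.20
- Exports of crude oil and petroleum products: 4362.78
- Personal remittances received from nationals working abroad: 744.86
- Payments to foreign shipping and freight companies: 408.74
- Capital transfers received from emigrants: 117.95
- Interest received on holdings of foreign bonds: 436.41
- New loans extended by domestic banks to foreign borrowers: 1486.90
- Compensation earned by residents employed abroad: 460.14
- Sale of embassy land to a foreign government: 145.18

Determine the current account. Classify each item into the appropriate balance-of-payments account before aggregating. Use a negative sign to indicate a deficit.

58.65

Goods: -4371.55 + 4362.78 - 1545.32 = -1554.09
Services: -408.74
Primary income: 460.14 + 623.20 - 243.13 + 436.41 = 1276.62
Secondary income: 744.86
Current account = (-1554.09) + (-408.74) + 1276.62 + 744.86 = 58.65
(Excluded from the current account — financial account: sale of domestic government bonds to non-residents 813.75, new loans extended by domestic banks to foreign borrowers 1486.90; capital account: capital transfers received from emigrants 117.95, sale of embassy land to a foreign government 145.18.)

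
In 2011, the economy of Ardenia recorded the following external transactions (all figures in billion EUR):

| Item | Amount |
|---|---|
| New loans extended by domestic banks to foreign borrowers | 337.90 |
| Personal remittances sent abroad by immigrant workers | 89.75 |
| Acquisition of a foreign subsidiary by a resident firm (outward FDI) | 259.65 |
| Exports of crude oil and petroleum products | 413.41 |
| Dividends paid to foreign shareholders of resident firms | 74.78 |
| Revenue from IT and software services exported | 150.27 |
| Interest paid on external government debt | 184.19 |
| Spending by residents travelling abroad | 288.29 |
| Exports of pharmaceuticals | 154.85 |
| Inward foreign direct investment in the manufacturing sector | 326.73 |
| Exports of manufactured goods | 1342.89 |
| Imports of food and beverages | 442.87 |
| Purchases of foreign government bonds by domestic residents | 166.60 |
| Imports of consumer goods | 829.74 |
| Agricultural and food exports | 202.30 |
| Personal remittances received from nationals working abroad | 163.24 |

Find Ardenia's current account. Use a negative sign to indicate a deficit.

Goods: 1342.89 - 829.74 + 154.85 + 202.30 + 413.41 - 442.87 = 840.84
Services: 150.27 - 288.29 = -138.02
Primary income: -184.19 - 74.78 = -258.97
Secondary income: 163.24 - 89.75 = 73.49
Current account = 840.84 + (-138.02) + (-258.97) + 73.49 = 517.34
(Excluded from the current account — financial account: new loans extended by domestic banks to foreign borrowers 337.90, acquisition of a foreign subsidiary by a resident firm (outward FDI) 259.65, inward foreign direct investment in the manufacturing sector 326.73, purchases of foreign government bonds by domestic residents 166.60.)

517.34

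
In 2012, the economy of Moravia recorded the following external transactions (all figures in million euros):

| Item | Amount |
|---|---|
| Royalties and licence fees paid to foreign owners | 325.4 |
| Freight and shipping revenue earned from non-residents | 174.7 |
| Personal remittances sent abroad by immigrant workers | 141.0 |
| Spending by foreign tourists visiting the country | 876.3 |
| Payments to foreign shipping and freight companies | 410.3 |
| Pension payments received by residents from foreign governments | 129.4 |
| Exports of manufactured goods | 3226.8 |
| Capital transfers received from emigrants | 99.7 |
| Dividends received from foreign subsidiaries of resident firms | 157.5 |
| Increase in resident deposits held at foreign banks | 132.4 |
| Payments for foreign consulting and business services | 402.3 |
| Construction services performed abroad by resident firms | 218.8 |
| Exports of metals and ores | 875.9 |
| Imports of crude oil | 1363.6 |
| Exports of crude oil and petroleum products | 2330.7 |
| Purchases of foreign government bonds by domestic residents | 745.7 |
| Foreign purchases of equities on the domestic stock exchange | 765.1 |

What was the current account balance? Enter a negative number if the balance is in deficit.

5347.5

Goods: -1363.6 + 875.9 + 3226.8 + 2330.7 = 5069.8
Services: -410.3 + 174.7 + 218.8 - 325.4 - 402.3 + 876.3 = 131.8
Primary income: 157.5
Secondary income: -141.0 + 129.4 = -11.6
Current account = 5069.8 + 131.8 + 157.5 + (-11.6) = 5347.5
(Excluded from the current account — capital account: capital transfers received from emigrants 99.7; financial account: increase in resident deposits held at foreign banks 132.4, purchases of foreign government bonds by domestic residents 745.7, foreign purchases of equities on the domestic stock exchange 765.1.)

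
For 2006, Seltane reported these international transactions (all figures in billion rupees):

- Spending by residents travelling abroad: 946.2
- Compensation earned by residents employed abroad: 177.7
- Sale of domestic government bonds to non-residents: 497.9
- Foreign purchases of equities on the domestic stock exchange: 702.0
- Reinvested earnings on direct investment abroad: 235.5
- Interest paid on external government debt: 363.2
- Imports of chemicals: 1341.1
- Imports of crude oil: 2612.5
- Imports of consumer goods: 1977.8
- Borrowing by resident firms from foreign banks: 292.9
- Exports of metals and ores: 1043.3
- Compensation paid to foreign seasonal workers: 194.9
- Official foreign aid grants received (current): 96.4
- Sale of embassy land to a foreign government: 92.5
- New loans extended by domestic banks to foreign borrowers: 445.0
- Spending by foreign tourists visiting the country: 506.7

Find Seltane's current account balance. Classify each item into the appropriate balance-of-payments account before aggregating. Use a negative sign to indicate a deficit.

Goods: -1341.1 + 1043.3 - 2612.5 - 1977.8 = -4888.1
Services: 506.7 - 946.2 = -439.5
Primary income: 177.7 - 194.9 - 363.2 + 235.5 = -144.9
Secondary income: 96.4
Current account = (-4888.1) + (-439.5) + (-144.9) + 96.4 = -5376.1
(Excluded from the current account — financial account: sale of domestic government bonds to non-residents 497.9, foreign purchases of equities on the domestic stock exchange 702.0, borrowing by resident firms from foreign banks 292.9, new loans extended by domestic banks to foreign borrowers 445.0; capital account: sale of embassy land to a foreign government 92.5.)

-5376.1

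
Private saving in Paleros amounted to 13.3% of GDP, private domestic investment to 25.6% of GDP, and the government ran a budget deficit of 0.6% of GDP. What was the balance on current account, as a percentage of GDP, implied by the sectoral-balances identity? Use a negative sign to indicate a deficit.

-12.9

By the sectoral-balances identity, CA = (S_private - I) + (T - G).
Private balance = 13.3 - 25.6 = -12.3
Government balance (T - G) = -0.6
CA = -12.3 + (-0.6) = -12.9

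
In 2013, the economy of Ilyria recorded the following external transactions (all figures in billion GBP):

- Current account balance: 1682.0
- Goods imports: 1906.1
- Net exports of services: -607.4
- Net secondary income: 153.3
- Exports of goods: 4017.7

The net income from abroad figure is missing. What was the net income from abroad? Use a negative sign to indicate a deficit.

Current account = goods balance + services balance + net primary income + net secondary income
Sum of the known components = 1657.5
Net income from abroad = CA - (known components) = 1682.0 - 1657.5 = 24.5

24.5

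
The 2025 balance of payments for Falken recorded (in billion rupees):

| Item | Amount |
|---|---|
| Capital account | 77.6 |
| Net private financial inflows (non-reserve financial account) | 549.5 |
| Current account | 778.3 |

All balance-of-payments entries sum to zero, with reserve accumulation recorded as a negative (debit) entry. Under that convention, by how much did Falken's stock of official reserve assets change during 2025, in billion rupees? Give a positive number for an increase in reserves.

1405.4

Official reserve transactions balance = -(778.3 + 77.6 + 549.5) = -1405.4
An accumulation of reserves is recorded as a debit (negative entry), so the change in the stock of reserves is the negative of that balance.
Change in official reserves = -(-1405.4) = 1405.4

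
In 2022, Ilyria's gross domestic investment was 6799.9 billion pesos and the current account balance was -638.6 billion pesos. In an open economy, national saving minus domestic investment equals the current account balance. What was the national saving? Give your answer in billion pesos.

6161.3

S = I + CA = 6799.9 + (-638.6) = 6161.3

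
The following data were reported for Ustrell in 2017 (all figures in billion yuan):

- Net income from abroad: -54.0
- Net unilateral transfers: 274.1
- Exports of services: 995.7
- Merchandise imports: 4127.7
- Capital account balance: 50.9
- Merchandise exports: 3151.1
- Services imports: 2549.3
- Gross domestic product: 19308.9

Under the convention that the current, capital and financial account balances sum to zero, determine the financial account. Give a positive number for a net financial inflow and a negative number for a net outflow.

2259.2

Goods balance = 3151.1 - 4127.7 = -976.6
Services balance = 995.7 - 2549.3 = -1553.6
Trade balance (goods + services) = -976.6 + (-1553.6) = -2530.2
Net primary income = -54.0
Net secondary income = 274.1
Current account = -2530.2 + (-54.0) + 274.1 = -2310.1
Financial account = -(-2310.1 + 50.9) = 2259.2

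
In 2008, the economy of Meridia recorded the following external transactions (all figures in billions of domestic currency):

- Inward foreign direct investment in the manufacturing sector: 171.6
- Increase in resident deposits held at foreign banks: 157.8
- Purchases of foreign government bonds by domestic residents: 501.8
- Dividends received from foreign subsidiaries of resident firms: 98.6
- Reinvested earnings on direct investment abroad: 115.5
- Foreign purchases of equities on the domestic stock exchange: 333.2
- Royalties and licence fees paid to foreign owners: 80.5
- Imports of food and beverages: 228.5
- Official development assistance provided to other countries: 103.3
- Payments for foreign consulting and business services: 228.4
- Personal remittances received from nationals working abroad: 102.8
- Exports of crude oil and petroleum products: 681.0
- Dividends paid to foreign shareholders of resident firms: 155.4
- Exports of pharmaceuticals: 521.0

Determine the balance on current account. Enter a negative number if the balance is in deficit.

722.8

Goods: 521.0 + 681.0 - 228.5 = 973.5
Services: -80.5 - 228.4 = -308.9
Primary income: 115.5 + 98.6 - 155.4 = 58.7
Secondary income: -103.3 + 102.8 = -0.5
Current account = 973.5 + (-308.9) + 58.7 + (-0.5) = 722.8
(Excluded from the current account — financial account: inward foreign direct investment in the manufacturing sector 171.6, increase in resident deposits held at foreign banks 157.8, purchases of foreign government bonds by domestic residents 501.8, foreign purchases of equities on the domestic stock exchange 333.2.)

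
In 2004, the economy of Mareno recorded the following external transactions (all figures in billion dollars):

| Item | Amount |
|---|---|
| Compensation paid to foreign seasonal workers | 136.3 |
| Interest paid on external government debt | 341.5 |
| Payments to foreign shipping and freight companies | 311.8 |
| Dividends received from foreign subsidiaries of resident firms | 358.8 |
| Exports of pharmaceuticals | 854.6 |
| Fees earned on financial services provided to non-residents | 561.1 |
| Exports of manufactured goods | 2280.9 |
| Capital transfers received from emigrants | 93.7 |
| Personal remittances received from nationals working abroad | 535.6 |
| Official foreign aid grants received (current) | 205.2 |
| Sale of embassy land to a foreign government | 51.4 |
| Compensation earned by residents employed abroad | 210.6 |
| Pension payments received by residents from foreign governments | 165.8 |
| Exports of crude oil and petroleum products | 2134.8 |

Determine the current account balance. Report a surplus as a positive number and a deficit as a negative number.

Goods: 2280.9 + 854.6 + 2134.8 = 5270.3
Services: -311.8 + 561.1 = 249.3
Primary income: 210.6 - 341.5 - 136.3 + 358.8 = 91.6
Secondary income: 535.6 + 165.8 + 205.2 = 906.6
Current account = 5270.3 + 249.3 + 91.6 + 906.6 = 6517.8
(Excluded from the current account — capital account: capital transfers received from emigrants 93.7, sale of embassy land to a foreign government 51.4.)

6517.8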